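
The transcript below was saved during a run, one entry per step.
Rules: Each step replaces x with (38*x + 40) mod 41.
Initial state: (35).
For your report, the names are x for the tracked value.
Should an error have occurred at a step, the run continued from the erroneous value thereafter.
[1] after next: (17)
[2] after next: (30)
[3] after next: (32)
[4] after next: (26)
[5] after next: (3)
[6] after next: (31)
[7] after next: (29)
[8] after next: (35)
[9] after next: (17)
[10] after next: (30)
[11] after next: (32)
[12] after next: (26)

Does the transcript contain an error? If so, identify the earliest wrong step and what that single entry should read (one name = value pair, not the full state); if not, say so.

Recomputing the run from the initial state:
step 1: x = 17
step 2: x = 30
step 3: x = 32
step 4: x = 26
step 5: x = 3
step 6: x = 31
step 7: x = 29
step 8: x = 35
step 9: x = 17
step 10: x = 30
step 11: x = 32
step 12: x = 26
This matches the transcript at every step.

no error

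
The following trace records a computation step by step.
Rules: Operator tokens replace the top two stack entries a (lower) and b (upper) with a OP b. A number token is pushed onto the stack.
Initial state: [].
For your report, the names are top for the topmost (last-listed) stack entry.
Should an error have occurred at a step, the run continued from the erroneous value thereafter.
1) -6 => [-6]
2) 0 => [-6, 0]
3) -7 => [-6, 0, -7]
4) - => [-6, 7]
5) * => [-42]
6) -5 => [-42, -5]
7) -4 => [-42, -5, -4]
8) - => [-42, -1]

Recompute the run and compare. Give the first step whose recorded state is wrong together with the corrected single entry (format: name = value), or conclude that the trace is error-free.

Recomputing the run from the initial state:
step 1: [-6]
step 2: [-6, 0]
step 3: [-6, 0, -7]
step 4: [-6, 7]
step 5: [-42]
step 6: [-42, -5]
step 7: [-42, -5, -4]
step 8: [-42, -1]
This matches the trace at every step.

no error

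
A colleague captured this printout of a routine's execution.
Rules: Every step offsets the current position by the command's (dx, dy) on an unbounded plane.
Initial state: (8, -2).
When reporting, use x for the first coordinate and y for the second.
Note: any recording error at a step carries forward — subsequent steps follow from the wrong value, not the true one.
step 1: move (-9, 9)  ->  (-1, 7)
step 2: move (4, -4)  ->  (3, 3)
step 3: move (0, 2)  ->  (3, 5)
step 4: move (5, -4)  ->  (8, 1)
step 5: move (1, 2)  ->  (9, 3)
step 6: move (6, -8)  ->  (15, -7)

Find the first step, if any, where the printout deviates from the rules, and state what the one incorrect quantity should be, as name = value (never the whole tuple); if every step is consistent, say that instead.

Step 1: x = 8 + (-9) = -1, y = -2 + (9) = 7 — in agreement.
Step 2: x = -1 + (4) = 3, y = 7 + (-4) = 3 — checks out.
Step 3: x = 3 + (0) = 3, y = 3 + (2) = 5 — verified.
Step 4: x = 3 + (5) = 8, y = 5 + (-4) = 1 — exactly as logged.
Step 5: x = 8 + (1) = 9, y = 1 + (2) = 3 — confirmed correct.
Step 6: x = 9 + (6) = 15, y = 3 + (-8) = -5 — the entry is off here.
The audit stops at step 6: the recorded entry is wrong and should be y = -5.

step 6, y = -5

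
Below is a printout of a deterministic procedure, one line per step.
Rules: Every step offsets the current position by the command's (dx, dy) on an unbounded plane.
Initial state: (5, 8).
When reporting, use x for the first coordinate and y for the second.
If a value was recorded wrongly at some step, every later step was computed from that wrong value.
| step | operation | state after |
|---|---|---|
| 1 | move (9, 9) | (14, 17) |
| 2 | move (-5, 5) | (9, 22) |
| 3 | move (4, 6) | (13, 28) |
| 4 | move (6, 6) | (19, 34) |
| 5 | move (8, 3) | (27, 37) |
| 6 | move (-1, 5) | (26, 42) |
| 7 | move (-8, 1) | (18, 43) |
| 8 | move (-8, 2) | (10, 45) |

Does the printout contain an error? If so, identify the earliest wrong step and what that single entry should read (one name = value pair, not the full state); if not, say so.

Recomputing the run from the initial state:
step 1: x = 14, y = 17
step 2: x = 9, y = 22
step 3: x = 13, y = 28
step 4: x = 19, y = 34
step 5: x = 27, y = 37
step 6: x = 26, y = 42
step 7: x = 18, y = 43
step 8: x = 10, y = 45
This matches the printout at every step.

no error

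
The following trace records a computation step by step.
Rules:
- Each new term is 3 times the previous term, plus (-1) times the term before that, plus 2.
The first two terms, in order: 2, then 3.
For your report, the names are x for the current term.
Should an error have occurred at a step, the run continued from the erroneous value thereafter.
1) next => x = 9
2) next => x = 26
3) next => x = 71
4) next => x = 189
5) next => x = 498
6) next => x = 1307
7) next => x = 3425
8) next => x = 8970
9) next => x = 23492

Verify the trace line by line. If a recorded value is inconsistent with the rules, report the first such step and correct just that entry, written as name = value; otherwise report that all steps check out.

1. x = 3*(3) + (-1)*(2) + (2) = 9 (agrees with the trace)
2. x = 3*(9) + (-1)*(3) + (2) = 26 (verified)
3. x = 3*(26) + (-1)*(9) + (2) = 71 (exactly as logged)
4. x = 3*(71) + (-1)*(26) + (2) = 189 (exactly as logged)
5. x = 3*(189) + (-1)*(71) + (2) = 498 (same as recorded)
6. x = 3*(498) + (-1)*(189) + (2) = 1307 (no discrepancy)
7. x = 3*(1307) + (-1)*(498) + (2) = 3425 (same as recorded)
8. x = 3*(3425) + (-1)*(1307) + (2) = 8970 (matches)
9. x = 3*(8970) + (-1)*(3425) + (2) = 23487 (the entry is off here)
First incorrect step: 9; the correct value is x = 23487.

step 9, x = 23487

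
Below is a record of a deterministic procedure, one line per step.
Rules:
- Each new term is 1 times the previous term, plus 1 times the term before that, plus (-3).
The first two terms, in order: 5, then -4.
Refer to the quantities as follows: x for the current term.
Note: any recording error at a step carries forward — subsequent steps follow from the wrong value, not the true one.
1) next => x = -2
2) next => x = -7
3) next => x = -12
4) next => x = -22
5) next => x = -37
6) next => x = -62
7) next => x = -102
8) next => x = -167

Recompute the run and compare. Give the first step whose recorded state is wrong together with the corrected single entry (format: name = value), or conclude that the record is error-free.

step 2, x = -9

Recomputing the run from the initial state:
step 1: x = -2
step 2: x = -9
step 3: x = -14
step 4: x = -26
step 5: x = -43
step 6: x = -72
step 7: x = -118
step 8: x = -193
The first disagreement with the record is at step 2, where the value should be x = -9.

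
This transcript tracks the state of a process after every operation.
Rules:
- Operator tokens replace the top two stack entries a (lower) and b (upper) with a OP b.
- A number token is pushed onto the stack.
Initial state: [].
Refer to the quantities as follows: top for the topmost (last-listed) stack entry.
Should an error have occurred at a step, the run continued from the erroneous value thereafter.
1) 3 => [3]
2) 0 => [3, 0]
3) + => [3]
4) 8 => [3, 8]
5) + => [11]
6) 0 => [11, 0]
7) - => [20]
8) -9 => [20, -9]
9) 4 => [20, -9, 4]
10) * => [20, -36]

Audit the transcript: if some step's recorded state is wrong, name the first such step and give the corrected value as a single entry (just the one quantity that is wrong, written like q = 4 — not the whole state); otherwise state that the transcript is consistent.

step 7, top = 11

step 1: push 3: top = 3 -> matches
step 2: push 0: top = 0 -> verified
step 3: 3 + 0 = 3 -> matches
step 4: push 8: top = 8 -> verified
step 5: 3 + 8 = 11 -> matches
step 6: push 0: top = 0 -> confirmed correct
step 7: 11 - 0 = 11 -> the entry is off here
First deviation found at step 7; the corrected entry is top = 11.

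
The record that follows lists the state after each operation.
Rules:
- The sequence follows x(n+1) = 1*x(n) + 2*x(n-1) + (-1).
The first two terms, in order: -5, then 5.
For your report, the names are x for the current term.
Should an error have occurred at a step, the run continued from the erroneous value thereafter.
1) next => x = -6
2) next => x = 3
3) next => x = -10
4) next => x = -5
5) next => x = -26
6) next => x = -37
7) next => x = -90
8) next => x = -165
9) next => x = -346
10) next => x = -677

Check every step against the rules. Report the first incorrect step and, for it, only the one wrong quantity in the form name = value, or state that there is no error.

no error

1. x = 1*(5) + (2)*(-5) + (-1) = -6 (same as recorded)
2. x = 1*(-6) + (2)*(5) + (-1) = 3 (consistent with the record)
3. x = 1*(3) + (2)*(-6) + (-1) = -10 (in agreement)
4. x = 1*(-10) + (2)*(3) + (-1) = -5 (checks out)
5. x = 1*(-5) + (2)*(-10) + (-1) = -26 (matches)
6. x = 1*(-26) + (2)*(-5) + (-1) = -37 (checks out)
7. x = 1*(-37) + (2)*(-26) + (-1) = -90 (no discrepancy)
8. x = 1*(-90) + (2)*(-37) + (-1) = -165 (same as recorded)
9. x = 1*(-165) + (2)*(-90) + (-1) = -346 (in agreement)
10. x = 1*(-346) + (2)*(-165) + (-1) = -677 (same as recorded)
All steps check out; nothing to correct.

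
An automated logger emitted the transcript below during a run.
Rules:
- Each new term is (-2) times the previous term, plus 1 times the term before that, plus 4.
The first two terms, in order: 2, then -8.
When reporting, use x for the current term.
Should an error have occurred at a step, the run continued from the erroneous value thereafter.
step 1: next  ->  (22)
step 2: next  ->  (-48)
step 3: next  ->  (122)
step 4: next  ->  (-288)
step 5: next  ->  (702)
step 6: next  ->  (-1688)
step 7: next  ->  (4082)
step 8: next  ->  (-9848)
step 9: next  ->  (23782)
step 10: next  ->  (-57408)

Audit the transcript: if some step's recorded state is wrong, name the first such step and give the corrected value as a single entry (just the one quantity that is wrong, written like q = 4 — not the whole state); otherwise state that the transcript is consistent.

step 1: x = -2*(-8) + (1)*(2) + (4) = 22 -> no discrepancy
step 2: x = -2*(22) + (1)*(-8) + (4) = -48 -> same as recorded
step 3: x = -2*(-48) + (1)*(22) + (4) = 122 -> matches
step 4: x = -2*(122) + (1)*(-48) + (4) = -288 -> same as recorded
step 5: x = -2*(-288) + (1)*(122) + (4) = 702 -> verified
step 6: x = -2*(702) + (1)*(-288) + (4) = -1688 -> consistent with the transcript
step 7: x = -2*(-1688) + (1)*(702) + (4) = 4082 -> confirmed correct
step 8: x = -2*(4082) + (1)*(-1688) + (4) = -9848 -> exactly as logged
step 9: x = -2*(-9848) + (1)*(4082) + (4) = 23782 -> checks out
step 10: x = -2*(23782) + (1)*(-9848) + (4) = -57408 -> exactly as logged
Every step is consistent.

no error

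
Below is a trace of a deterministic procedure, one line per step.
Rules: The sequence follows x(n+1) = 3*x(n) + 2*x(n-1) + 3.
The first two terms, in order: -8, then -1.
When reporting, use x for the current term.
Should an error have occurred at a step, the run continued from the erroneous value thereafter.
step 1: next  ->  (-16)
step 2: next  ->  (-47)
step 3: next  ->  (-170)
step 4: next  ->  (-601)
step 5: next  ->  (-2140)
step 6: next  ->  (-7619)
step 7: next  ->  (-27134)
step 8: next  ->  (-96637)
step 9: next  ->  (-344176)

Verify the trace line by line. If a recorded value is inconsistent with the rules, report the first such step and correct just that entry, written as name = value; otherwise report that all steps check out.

Step 1: x = 3*(-1) + (2)*(-8) + (3) = -16 — exactly as logged.
Step 2: x = 3*(-16) + (2)*(-1) + (3) = -47 — confirmed correct.
Step 3: x = 3*(-47) + (2)*(-16) + (3) = -170 — exactly as logged.
Step 4: x = 3*(-170) + (2)*(-47) + (3) = -601 — confirmed correct.
Step 5: x = 3*(-601) + (2)*(-170) + (3) = -2140 — verified.
Step 6: x = 3*(-2140) + (2)*(-601) + (3) = -7619 — no discrepancy.
Step 7: x = 3*(-7619) + (2)*(-2140) + (3) = -27134 — verified.
Step 8: x = 3*(-27134) + (2)*(-7619) + (3) = -96637 — checks out.
Step 9: x = 3*(-96637) + (2)*(-27134) + (3) = -344176 — in agreement.
Each recorded entry agrees with the recomputation.

no error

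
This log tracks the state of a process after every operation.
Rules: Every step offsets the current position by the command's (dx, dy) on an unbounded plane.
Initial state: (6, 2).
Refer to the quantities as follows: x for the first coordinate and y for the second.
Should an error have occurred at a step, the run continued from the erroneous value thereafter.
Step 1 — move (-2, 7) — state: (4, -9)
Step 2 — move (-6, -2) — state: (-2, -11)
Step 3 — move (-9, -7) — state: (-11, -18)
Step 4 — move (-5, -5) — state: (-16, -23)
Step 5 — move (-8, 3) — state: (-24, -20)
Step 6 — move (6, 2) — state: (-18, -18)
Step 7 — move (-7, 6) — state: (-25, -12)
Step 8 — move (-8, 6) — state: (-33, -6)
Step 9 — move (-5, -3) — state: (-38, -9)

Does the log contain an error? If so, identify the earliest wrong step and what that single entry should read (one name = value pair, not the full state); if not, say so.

step 1: x = 6 + (-2) = 4, y = 2 + (7) = 9 -> not what was recorded
The earliest wrong entry is at step 1: it should read y = 9.

step 1, y = 9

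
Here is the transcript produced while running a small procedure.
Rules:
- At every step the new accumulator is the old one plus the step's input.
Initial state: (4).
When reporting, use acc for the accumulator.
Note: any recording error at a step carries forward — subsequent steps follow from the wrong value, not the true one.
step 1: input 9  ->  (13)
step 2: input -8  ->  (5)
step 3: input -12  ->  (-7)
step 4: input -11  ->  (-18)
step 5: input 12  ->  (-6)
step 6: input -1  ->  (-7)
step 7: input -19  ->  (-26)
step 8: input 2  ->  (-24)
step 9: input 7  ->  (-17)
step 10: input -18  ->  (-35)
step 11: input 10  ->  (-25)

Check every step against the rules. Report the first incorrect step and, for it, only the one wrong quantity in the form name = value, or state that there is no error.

no error

Step 1: acc = 4 + 9 = 13 — confirmed correct.
Step 2: acc = 13 + -8 = 5 — exactly as logged.
Step 3: acc = 5 + -12 = -7 — agrees with the transcript.
Step 4: acc = -7 + -11 = -18 — agrees with the transcript.
Step 5: acc = -18 + 12 = -6 — matches.
Step 6: acc = -6 + -1 = -7 — matches.
Step 7: acc = -7 + -19 = -26 — consistent with the transcript.
Step 8: acc = -26 + 2 = -24 — no discrepancy.
Step 9: acc = -24 + 7 = -17 — in agreement.
Step 10: acc = -17 + -18 = -35 — same as recorded.
Step 11: acc = -35 + 10 = -25 — confirmed correct.
The whole run recomputes cleanly — no discrepancies.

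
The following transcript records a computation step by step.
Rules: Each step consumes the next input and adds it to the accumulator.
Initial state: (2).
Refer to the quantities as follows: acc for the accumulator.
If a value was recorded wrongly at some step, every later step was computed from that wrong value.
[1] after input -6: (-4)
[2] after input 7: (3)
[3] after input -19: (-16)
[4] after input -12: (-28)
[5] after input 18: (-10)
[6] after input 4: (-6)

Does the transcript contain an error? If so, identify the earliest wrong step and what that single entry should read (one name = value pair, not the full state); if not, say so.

no error

Recomputing the run from the initial state:
step 1: acc = -4
step 2: acc = 3
step 3: acc = -16
step 4: acc = -28
step 5: acc = -10
step 6: acc = -6
This matches the transcript at every step.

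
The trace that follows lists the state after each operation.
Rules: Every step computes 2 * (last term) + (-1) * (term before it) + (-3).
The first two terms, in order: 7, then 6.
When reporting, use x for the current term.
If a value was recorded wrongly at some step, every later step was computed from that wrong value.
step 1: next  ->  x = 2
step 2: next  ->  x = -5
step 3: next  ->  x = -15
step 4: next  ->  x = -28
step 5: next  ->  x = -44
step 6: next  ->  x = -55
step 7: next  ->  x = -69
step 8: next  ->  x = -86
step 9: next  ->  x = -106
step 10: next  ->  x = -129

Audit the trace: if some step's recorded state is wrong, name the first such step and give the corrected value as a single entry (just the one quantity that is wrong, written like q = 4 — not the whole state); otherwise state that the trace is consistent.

1. x = 2*(6) + (-1)*(7) + (-3) = 2 (in agreement)
2. x = 2*(2) + (-1)*(6) + (-3) = -5 (no discrepancy)
3. x = 2*(-5) + (-1)*(2) + (-3) = -15 (exactly as logged)
4. x = 2*(-15) + (-1)*(-5) + (-3) = -28 (agrees with the trace)
5. x = 2*(-28) + (-1)*(-15) + (-3) = -44 (agrees with the trace)
6. x = 2*(-44) + (-1)*(-28) + (-3) = -63 (the trace disagrees here)
That makes step 6 the first incorrect line — x = -63 is what it should show.

step 6, x = -63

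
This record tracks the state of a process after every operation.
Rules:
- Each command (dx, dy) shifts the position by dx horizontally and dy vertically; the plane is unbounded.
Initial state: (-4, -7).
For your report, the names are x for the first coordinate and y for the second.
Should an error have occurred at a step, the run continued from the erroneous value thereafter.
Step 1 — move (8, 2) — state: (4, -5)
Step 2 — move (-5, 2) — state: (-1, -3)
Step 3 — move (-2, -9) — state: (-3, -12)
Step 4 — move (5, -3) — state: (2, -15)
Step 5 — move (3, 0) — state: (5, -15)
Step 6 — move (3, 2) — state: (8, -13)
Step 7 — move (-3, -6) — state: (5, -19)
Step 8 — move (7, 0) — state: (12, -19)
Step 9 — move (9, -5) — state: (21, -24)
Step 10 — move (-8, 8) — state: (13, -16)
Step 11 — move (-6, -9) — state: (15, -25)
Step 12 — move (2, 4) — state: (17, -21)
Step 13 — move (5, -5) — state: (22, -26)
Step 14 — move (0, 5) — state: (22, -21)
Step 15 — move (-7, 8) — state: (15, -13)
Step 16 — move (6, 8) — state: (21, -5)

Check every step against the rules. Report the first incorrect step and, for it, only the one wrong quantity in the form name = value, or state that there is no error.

Recomputing the run from the initial state:
step 1: x = 4, y = -5
step 2: x = -1, y = -3
step 3: x = -3, y = -12
step 4: x = 2, y = -15
step 5: x = 5, y = -15
step 6: x = 8, y = -13
step 7: x = 5, y = -19
step 8: x = 12, y = -19
step 9: x = 21, y = -24
step 10: x = 13, y = -16
step 11: x = 7, y = -25
step 12: x = 9, y = -21
step 13: x = 14, y = -26
step 14: x = 14, y = -21
step 15: x = 7, y = -13
step 16: x = 13, y = -5
The first disagreement with the record is at step 11, where the value should be x = 7.

step 11, x = 7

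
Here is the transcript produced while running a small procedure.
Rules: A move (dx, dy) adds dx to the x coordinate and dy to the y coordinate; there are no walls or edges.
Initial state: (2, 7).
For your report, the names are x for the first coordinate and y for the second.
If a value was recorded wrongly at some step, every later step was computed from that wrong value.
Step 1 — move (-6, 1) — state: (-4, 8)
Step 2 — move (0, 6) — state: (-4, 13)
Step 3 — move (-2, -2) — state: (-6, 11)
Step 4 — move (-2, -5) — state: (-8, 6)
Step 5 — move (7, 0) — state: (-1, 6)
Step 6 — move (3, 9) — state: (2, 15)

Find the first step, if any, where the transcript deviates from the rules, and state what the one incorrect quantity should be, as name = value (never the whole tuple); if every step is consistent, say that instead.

step 1: x = 2 + (-6) = -4, y = 7 + (1) = 8 -> same as recorded
step 2: x = -4 + (0) = -4, y = 8 + (6) = 14 -> the transcript disagrees here
The audit stops at step 2: the recorded entry is wrong and should be y = 14.

step 2, y = 14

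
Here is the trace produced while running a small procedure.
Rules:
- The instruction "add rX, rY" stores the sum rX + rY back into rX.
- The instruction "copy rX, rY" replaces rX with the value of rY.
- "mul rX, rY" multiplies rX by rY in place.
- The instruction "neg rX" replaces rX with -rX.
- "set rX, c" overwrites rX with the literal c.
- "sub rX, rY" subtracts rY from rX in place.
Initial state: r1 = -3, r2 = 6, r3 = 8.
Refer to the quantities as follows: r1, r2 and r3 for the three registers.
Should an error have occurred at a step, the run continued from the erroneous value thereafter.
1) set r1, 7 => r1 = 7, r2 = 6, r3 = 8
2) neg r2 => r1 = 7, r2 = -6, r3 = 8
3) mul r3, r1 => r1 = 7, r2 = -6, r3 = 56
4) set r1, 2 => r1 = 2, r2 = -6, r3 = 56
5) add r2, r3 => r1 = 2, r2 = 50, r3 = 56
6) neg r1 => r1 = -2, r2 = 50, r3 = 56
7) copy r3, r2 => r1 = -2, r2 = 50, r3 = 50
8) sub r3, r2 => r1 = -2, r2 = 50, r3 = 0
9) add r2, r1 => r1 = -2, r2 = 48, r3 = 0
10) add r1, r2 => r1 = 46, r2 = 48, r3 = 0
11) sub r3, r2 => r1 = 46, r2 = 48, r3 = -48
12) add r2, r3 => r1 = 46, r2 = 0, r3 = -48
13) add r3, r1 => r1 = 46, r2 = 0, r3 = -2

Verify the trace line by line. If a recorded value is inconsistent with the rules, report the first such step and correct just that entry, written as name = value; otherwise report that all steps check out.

no error

1. r1 = 7 (agrees with the trace)
2. r2 = -(6) = -6 (in agreement)
3. r3 = 8 * 7 = 56 (in agreement)
4. r1 = 2 (confirmed correct)
5. r2 = -6 + 56 = 50 (in agreement)
6. r1 = -(2) = -2 (checks out)
7. r3 = 50 (agrees with the trace)
8. r3 = 50 - 50 = 0 (exactly as logged)
9. r2 = 50 + -2 = 48 (matches)
10. r1 = -2 + 48 = 46 (checks out)
11. r3 = 0 - 48 = -48 (exactly as logged)
12. r2 = 48 + -48 = 0 (no discrepancy)
13. r3 = -48 + 46 = -2 (verified)
Nothing is out of place; the run is error-free.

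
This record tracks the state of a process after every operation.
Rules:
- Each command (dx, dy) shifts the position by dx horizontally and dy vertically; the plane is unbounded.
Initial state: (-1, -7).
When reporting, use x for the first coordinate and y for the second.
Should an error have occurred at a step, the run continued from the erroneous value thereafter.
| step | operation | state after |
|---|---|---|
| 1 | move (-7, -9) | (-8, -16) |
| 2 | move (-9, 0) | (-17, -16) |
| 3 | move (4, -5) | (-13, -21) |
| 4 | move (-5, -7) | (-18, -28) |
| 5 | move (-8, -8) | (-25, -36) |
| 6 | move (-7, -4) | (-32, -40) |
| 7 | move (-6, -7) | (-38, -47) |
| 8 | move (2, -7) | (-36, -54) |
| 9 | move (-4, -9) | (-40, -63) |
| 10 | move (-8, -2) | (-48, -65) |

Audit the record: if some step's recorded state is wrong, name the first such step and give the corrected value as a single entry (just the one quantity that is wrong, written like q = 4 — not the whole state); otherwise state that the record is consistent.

step 5, x = -26

Step 1: x = -1 + (-7) = -8, y = -7 + (-9) = -16 — confirmed correct.
Step 2: x = -8 + (-9) = -17, y = -16 + (0) = -16 — matches.
Step 3: x = -17 + (4) = -13, y = -16 + (-5) = -21 — checks out.
Step 4: x = -13 + (-5) = -18, y = -21 + (-7) = -28 — checks out.
Step 5: x = -18 + (-8) = -26, y = -28 + (-8) = -36 — the recorded entry deviates here.
Step 5 is the first one off; corrected, x = -26.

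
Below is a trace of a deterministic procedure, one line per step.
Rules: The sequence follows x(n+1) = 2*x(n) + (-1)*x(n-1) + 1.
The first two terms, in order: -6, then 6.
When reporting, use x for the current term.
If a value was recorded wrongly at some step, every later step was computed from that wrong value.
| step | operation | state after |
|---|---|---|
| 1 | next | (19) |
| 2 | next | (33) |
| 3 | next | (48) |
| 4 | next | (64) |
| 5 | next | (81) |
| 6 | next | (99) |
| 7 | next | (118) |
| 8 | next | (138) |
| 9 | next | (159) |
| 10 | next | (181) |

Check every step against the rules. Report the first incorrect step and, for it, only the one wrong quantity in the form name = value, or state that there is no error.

no error

step 1: x = 2*(6) + (-1)*(-6) + (1) = 19 -> checks out
step 2: x = 2*(19) + (-1)*(6) + (1) = 33 -> agrees with the trace
step 3: x = 2*(33) + (-1)*(19) + (1) = 48 -> no discrepancy
step 4: x = 2*(48) + (-1)*(33) + (1) = 64 -> same as recorded
step 5: x = 2*(64) + (-1)*(48) + (1) = 81 -> verified
step 6: x = 2*(81) + (-1)*(64) + (1) = 99 -> matches
step 7: x = 2*(99) + (-1)*(81) + (1) = 118 -> checks out
step 8: x = 2*(118) + (-1)*(99) + (1) = 138 -> agrees with the trace
step 9: x = 2*(138) + (-1)*(118) + (1) = 159 -> same as recorded
step 10: x = 2*(159) + (-1)*(138) + (1) = 181 -> confirmed correct
Each recorded entry agrees with the recomputation.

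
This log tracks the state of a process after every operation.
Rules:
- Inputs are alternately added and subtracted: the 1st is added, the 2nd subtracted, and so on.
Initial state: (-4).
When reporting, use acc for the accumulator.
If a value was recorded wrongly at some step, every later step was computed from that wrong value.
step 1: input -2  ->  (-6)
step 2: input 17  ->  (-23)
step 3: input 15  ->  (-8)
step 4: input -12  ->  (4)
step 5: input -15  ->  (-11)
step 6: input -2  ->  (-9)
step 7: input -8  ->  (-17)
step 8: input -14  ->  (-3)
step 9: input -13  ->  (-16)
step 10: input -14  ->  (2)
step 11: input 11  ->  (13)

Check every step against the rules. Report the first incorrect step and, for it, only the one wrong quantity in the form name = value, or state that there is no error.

Recomputing the run from the initial state:
step 1: acc = -6
step 2: acc = -23
step 3: acc = -8
step 4: acc = 4
step 5: acc = -11
step 6: acc = -9
step 7: acc = -17
step 8: acc = -3
step 9: acc = -16
step 10: acc = -2
step 11: acc = 9
The first disagreement with the log is at step 10, where the value should be acc = -2.

step 10, acc = -2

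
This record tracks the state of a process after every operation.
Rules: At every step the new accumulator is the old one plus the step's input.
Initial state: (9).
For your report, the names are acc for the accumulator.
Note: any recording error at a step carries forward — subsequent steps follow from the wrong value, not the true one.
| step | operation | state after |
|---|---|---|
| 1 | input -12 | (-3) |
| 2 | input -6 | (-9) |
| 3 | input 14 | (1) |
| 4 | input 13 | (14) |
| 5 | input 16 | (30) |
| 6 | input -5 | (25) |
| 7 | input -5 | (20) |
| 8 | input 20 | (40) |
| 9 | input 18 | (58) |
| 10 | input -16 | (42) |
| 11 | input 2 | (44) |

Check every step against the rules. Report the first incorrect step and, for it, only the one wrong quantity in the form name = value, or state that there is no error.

step 3, acc = 5

Step 1: acc = 9 + -12 = -3 — consistent with the record.
Step 2: acc = -3 + -6 = -9 — verified.
Step 3: acc = -9 + 14 = 5 — the record disagrees here.
First incorrect step: 3; the correct value is acc = 5.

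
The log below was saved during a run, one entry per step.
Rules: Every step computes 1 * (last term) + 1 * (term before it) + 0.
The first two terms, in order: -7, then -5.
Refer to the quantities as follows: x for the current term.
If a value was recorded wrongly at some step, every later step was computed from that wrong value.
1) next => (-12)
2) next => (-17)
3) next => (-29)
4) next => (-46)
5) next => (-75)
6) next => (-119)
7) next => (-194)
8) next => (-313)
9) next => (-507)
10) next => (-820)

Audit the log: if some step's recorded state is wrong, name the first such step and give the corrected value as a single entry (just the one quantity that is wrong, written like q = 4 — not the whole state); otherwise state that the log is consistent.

step 6, x = -121

Recomputing the run from the initial state:
step 1: x = -12
step 2: x = -17
step 3: x = -29
step 4: x = -46
step 5: x = -75
step 6: x = -121
step 7: x = -196
step 8: x = -317
step 9: x = -513
step 10: x = -830
The first disagreement with the log is at step 6, where the value should be x = -121.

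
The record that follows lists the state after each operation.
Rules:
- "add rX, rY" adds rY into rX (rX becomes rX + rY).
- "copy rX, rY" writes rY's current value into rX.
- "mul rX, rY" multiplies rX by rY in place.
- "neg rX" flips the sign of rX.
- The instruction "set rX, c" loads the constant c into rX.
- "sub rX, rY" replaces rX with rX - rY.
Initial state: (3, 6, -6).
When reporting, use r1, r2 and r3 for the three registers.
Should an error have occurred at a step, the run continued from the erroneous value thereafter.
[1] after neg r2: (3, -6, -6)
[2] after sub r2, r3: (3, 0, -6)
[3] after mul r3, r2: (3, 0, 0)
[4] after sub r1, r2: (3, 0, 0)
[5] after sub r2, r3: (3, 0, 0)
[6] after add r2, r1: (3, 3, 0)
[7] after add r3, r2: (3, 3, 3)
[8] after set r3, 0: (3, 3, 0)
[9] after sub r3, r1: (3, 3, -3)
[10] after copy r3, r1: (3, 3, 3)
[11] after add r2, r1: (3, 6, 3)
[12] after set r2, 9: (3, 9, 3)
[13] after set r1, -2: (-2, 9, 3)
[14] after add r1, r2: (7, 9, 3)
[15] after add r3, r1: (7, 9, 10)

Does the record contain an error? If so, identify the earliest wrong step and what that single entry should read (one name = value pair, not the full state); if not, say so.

no error

Recomputing the run from the initial state:
step 1: r1 = 3, r2 = -6, r3 = -6
step 2: r1 = 3, r2 = 0, r3 = -6
step 3: r1 = 3, r2 = 0, r3 = 0
step 4: r1 = 3, r2 = 0, r3 = 0
step 5: r1 = 3, r2 = 0, r3 = 0
step 6: r1 = 3, r2 = 3, r3 = 0
step 7: r1 = 3, r2 = 3, r3 = 3
step 8: r1 = 3, r2 = 3, r3 = 0
step 9: r1 = 3, r2 = 3, r3 = -3
step 10: r1 = 3, r2 = 3, r3 = 3
step 11: r1 = 3, r2 = 6, r3 = 3
step 12: r1 = 3, r2 = 9, r3 = 3
step 13: r1 = -2, r2 = 9, r3 = 3
step 14: r1 = 7, r2 = 9, r3 = 3
step 15: r1 = 7, r2 = 9, r3 = 10
This matches the record at every step.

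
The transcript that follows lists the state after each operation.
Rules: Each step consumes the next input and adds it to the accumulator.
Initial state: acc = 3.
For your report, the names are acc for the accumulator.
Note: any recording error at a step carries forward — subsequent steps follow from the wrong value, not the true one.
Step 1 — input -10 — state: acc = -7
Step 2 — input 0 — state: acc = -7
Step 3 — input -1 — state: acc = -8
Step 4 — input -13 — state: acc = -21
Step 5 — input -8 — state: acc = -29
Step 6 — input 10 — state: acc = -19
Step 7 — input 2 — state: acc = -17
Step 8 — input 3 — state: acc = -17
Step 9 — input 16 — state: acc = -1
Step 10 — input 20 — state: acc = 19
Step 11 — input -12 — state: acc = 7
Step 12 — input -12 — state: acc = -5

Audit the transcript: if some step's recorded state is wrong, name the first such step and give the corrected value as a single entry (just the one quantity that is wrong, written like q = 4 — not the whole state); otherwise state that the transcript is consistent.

step 1: acc = 3 + -10 = -7 -> consistent with the transcript
step 2: acc = -7 + 0 = -7 -> confirmed correct
step 3: acc = -7 + -1 = -8 -> no discrepancy
step 4: acc = -8 + -13 = -21 -> checks out
step 5: acc = -21 + -8 = -29 -> confirmed correct
step 6: acc = -29 + 10 = -19 -> in agreement
step 7: acc = -19 + 2 = -17 -> matches
step 8: acc = -17 + 3 = -14 -> this is not what the transcript shows
First deviation found at step 8; the corrected entry is acc = -14.

step 8, acc = -14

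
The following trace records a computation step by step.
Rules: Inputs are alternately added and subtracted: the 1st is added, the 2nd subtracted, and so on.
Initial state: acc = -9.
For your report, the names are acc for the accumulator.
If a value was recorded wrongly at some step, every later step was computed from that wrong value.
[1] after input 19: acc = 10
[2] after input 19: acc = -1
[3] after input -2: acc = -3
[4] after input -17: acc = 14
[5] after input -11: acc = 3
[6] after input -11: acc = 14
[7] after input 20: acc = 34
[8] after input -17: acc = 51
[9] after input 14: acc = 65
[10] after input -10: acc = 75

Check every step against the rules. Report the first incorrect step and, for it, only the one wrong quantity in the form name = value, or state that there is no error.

1. acc = -9 + 19 = 10 (matches)
2. acc = 10 - 19 = -9 (the trace disagrees here)
First incorrect step: 2; the correct value is acc = -9.

step 2, acc = -9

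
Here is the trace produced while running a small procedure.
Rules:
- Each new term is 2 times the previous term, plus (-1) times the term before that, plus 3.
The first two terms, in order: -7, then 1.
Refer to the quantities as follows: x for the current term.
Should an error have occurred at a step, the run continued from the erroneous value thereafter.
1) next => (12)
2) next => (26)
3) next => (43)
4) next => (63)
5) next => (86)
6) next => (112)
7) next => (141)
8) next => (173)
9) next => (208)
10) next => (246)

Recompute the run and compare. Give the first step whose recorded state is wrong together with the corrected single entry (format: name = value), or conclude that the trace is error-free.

Recomputing the run from the initial state:
step 1: x = 12
step 2: x = 26
step 3: x = 43
step 4: x = 63
step 5: x = 86
step 6: x = 112
step 7: x = 141
step 8: x = 173
step 9: x = 208
step 10: x = 246
This matches the trace at every step.

no error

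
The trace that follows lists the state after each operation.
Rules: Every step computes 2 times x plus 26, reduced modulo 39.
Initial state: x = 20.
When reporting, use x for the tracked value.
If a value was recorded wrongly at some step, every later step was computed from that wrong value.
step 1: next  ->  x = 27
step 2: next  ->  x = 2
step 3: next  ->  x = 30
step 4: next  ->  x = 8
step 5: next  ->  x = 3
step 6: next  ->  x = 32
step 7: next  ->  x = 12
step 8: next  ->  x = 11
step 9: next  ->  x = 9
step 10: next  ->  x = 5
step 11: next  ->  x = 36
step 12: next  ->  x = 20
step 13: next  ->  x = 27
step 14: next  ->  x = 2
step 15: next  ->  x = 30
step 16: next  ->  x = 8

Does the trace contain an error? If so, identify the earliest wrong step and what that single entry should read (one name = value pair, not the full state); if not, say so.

Recomputing the run from the initial state:
step 1: x = 27
step 2: x = 2
step 3: x = 30
step 4: x = 8
step 5: x = 3
step 6: x = 32
step 7: x = 12
step 8: x = 11
step 9: x = 9
step 10: x = 5
step 11: x = 36
step 12: x = 20
step 13: x = 27
step 14: x = 2
step 15: x = 30
step 16: x = 8
This matches the trace at every step.

no error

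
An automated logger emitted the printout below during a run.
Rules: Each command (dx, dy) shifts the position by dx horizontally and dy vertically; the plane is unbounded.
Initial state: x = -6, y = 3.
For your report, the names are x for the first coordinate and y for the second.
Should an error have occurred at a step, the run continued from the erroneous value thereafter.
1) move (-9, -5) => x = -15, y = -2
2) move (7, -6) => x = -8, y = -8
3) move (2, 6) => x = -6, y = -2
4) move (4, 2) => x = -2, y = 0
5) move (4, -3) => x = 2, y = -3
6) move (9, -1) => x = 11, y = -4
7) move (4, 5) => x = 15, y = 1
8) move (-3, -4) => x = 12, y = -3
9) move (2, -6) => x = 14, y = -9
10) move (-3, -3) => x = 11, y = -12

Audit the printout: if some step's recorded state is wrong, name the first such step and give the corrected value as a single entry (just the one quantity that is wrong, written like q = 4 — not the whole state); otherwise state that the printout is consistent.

no error

step 1: x = -6 + (-9) = -15, y = 3 + (-5) = -2 -> verified
step 2: x = -15 + (7) = -8, y = -2 + (-6) = -8 -> in agreement
step 3: x = -8 + (2) = -6, y = -8 + (6) = -2 -> exactly as logged
step 4: x = -6 + (4) = -2, y = -2 + (2) = 0 -> agrees with the printout
step 5: x = -2 + (4) = 2, y = 0 + (-3) = -3 -> confirmed correct
step 6: x = 2 + (9) = 11, y = -3 + (-1) = -4 -> agrees with the printout
step 7: x = 11 + (4) = 15, y = -4 + (5) = 1 -> in agreement
step 8: x = 15 + (-3) = 12, y = 1 + (-4) = -3 -> consistent with the printout
step 9: x = 12 + (2) = 14, y = -3 + (-6) = -9 -> confirmed correct
step 10: x = 14 + (-3) = 11, y = -9 + (-3) = -12 -> agrees with the printout
Nothing is out of place; the run is error-free.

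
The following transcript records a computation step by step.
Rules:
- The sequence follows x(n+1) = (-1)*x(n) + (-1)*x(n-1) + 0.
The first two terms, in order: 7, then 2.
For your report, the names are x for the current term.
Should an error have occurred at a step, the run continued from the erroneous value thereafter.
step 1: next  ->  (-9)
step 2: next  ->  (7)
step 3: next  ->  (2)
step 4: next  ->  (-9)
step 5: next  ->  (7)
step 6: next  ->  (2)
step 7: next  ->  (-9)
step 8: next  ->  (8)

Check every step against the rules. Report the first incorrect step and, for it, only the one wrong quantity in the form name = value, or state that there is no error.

step 8, x = 7

Recomputing the run from the initial state:
step 1: x = -9
step 2: x = 7
step 3: x = 2
step 4: x = -9
step 5: x = 7
step 6: x = 2
step 7: x = -9
step 8: x = 7
The first disagreement with the transcript is at step 8, where the value should be x = 7.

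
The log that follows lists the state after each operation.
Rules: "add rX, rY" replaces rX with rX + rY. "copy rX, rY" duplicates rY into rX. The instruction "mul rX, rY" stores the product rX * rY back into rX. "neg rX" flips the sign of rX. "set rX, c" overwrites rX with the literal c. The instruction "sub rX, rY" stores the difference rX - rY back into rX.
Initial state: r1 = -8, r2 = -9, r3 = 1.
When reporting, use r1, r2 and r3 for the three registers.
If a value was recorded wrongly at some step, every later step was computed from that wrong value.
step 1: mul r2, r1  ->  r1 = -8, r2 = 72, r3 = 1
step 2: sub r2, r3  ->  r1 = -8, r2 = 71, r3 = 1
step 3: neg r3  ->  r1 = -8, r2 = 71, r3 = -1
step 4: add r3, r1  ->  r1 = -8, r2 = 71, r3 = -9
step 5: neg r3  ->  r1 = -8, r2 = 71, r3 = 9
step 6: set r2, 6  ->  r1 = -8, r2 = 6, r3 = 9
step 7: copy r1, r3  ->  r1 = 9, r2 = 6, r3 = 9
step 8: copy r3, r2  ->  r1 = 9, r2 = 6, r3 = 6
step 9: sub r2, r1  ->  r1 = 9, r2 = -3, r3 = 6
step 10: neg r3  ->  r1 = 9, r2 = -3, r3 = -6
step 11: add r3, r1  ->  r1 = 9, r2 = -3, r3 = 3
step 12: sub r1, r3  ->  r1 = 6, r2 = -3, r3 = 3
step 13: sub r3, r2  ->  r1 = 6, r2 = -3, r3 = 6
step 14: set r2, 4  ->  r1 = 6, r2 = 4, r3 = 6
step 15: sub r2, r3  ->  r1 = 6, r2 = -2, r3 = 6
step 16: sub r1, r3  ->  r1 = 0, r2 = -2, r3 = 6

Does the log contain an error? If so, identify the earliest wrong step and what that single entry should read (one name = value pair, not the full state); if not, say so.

no error

Step 1: r2 = -9 * -8 = 72 — consistent with the log.
Step 2: r2 = 72 - 1 = 71 — in agreement.
Step 3: r3 = -(1) = -1 — agrees with the log.
Step 4: r3 = -1 + -8 = -9 — in agreement.
Step 5: r3 = -(-9) = 9 — consistent with the log.
Step 6: r2 = 6 — in agreement.
Step 7: r1 = 9 — same as recorded.
Step 8: r3 = 6 — confirmed correct.
Step 9: r2 = 6 - 9 = -3 — in agreement.
Step 10: r3 = -(6) = -6 — agrees with the log.
Step 11: r3 = -6 + 9 = 3 — verified.
Step 12: r1 = 9 - 3 = 6 — same as recorded.
Step 13: r3 = 3 - -3 = 6 — checks out.
Step 14: r2 = 4 — consistent with the log.
Step 15: r2 = 4 - 6 = -2 — exactly as logged.
Step 16: r1 = 6 - 6 = 0 — in agreement.
The whole run recomputes cleanly — no discrepancies.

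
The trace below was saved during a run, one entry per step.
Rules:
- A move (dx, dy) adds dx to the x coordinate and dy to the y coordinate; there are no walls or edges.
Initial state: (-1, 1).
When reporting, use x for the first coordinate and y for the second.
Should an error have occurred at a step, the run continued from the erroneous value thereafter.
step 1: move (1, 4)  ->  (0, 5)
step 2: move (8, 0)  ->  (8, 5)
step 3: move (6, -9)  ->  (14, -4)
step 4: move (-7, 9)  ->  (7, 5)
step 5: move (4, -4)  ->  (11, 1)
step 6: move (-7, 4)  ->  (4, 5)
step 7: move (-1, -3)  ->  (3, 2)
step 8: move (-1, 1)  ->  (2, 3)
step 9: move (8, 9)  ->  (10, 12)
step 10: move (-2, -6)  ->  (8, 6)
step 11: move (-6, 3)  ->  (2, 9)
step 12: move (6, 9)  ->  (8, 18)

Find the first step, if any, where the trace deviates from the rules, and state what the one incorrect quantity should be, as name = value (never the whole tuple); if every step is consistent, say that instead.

no error

Step 1: x = -1 + (1) = 0, y = 1 + (4) = 5 — confirmed correct.
Step 2: x = 0 + (8) = 8, y = 5 + (0) = 5 — checks out.
Step 3: x = 8 + (6) = 14, y = 5 + (-9) = -4 — matches.
Step 4: x = 14 + (-7) = 7, y = -4 + (9) = 5 — verified.
Step 5: x = 7 + (4) = 11, y = 5 + (-4) = 1 — verified.
Step 6: x = 11 + (-7) = 4, y = 1 + (4) = 5 — in agreement.
Step 7: x = 4 + (-1) = 3, y = 5 + (-3) = 2 — agrees with the trace.
Step 8: x = 3 + (-1) = 2, y = 2 + (1) = 3 — consistent with the trace.
Step 9: x = 2 + (8) = 10, y = 3 + (9) = 12 — consistent with the trace.
Step 10: x = 10 + (-2) = 8, y = 12 + (-6) = 6 — agrees with the trace.
Step 11: x = 8 + (-6) = 2, y = 6 + (3) = 9 — matches.
Step 12: x = 2 + (6) = 8, y = 9 + (9) = 18 — checks out.
Nothing is out of place; the run is error-free.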